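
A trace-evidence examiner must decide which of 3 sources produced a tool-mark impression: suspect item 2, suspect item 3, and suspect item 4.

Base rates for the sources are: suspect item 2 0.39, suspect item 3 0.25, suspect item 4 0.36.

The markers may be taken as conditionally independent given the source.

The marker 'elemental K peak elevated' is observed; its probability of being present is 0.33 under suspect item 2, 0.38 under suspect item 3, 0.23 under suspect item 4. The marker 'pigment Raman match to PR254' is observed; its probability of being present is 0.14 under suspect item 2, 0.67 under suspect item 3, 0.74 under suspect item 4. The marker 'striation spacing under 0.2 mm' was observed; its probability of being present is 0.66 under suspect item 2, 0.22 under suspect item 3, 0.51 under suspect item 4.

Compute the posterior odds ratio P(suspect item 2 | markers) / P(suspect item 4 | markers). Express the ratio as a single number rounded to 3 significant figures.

0.381

The normalizing constant cancels in an odds ratio, so compute prior × likelihood for the two hypotheses only:
  suspect item 2: 0.39 × 0.33 × 0.14 × 0.66 = 0.011892
  suspect item 4: 0.36 × 0.23 × 0.74 × 0.51 = 0.031249
Odds(suspect item 2 : suspect item 4) = 0.011892 / 0.031249 ≈ 0.381.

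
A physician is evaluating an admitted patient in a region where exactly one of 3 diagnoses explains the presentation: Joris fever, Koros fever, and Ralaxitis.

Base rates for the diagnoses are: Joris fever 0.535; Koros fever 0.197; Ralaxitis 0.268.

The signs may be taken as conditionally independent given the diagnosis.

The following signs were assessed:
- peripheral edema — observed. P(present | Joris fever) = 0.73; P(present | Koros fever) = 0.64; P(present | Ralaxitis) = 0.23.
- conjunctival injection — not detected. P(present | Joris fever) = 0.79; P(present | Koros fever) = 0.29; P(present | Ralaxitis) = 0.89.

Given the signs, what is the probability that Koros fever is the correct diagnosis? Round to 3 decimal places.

By Bayes' rule with conditional independence, the unnormalized weight for each hypothesis is prior × ∏ likelihoods (using 1 − P(present | H) for each absent sign):
  Joris fever: 0.535 × 0.73 × (1 − 0.79) = 0.082015
  Koros fever: 0.197 × 0.64 × (1 − 0.29) = 0.089517
  Ralaxitis: 0.268 × 0.23 × (1 − 0.89) = 0.0067804
The unnormalized weights sum to 0.17831.
P(Koros fever | evidence) = 0.089517 / 0.17831 ≈ 0.502.

0.502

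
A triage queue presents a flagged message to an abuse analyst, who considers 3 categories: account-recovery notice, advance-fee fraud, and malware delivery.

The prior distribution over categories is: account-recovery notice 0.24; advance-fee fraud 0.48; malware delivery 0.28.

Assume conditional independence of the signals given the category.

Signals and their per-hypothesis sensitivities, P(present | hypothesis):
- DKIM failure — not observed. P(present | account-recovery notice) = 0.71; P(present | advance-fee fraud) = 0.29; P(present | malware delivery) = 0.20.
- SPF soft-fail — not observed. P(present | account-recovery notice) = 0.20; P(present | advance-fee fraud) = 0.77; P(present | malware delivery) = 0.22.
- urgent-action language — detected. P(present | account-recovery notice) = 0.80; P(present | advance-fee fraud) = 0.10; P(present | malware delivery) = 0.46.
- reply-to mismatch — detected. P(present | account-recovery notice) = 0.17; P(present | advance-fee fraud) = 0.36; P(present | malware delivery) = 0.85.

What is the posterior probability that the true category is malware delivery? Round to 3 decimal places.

0.868

Multiply each prior by the joint likelihood of the signal pattern (using 1 − P(present | H) for each absent signal):
  account-recovery notice: 0.24 × (1 − 0.71) × (1 − 0.20) × 0.80 × 0.17 = 0.0075725
  advance-fee fraud: 0.48 × (1 − 0.29) × (1 − 0.77) × 0.10 × 0.36 = 0.0028218
  malware delivery: 0.28 × (1 − 0.20) × (1 − 0.22) × 0.46 × 0.85 = 0.068316
Marginal likelihood of the evidence = 0.07871.
P(malware delivery | evidence) = 0.068316 / 0.07871 ≈ 0.868.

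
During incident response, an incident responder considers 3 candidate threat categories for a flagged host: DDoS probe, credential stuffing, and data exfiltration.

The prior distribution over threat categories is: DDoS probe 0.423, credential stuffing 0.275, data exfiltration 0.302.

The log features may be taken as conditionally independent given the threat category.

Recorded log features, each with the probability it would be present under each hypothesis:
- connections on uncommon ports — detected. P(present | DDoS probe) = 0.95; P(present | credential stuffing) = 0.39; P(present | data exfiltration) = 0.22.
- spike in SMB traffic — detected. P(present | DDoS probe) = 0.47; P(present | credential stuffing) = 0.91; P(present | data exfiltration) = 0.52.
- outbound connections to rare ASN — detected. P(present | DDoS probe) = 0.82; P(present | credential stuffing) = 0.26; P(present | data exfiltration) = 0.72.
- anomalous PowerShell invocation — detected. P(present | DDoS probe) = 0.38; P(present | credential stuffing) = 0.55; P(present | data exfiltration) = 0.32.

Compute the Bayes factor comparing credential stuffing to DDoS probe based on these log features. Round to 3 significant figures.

Joint likelihood of the log feature pattern under each hypothesis:
  credential stuffing: 0.39 × 0.91 × 0.26 × 0.55 = 0.050751
  DDoS probe: 0.95 × 0.47 × 0.82 × 0.38 = 0.13913
Bayes factor = 0.050751 / 0.13913 ≈ 0.365

0.365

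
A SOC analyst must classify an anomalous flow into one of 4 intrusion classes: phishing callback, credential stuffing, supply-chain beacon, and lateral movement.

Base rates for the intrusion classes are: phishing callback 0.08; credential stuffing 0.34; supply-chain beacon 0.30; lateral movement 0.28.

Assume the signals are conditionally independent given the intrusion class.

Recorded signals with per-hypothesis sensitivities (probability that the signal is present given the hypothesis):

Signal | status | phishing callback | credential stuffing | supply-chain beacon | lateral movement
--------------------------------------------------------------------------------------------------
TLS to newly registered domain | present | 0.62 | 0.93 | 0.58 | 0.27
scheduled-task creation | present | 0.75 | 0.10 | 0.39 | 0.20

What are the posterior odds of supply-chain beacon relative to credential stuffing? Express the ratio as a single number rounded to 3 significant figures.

Unnormalized posterior weight (prior times the signal likelihoods) for each of the two hypotheses:
  supply-chain beacon: 0.30 × 0.58 × 0.39 = 0.06786
  credential stuffing: 0.34 × 0.93 × 0.10 = 0.03162
Odds(supply-chain beacon : credential stuffing) = 0.06786 / 0.03162 ≈ 2.15.

2.15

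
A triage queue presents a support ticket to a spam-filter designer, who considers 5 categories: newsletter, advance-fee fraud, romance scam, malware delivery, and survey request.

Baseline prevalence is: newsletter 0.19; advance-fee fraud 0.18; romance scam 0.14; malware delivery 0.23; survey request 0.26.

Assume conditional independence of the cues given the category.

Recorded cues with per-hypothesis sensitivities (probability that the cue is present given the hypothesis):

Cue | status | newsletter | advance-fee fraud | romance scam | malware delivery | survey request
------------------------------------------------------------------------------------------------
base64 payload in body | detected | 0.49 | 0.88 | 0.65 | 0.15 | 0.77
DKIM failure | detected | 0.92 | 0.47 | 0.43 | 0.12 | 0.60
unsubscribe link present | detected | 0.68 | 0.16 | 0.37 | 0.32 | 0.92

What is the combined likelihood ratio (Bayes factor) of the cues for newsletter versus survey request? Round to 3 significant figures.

0.721

Take the product of per-cue likelihoods under each hypothesis, then divide.
  newsletter: 0.49 × 0.92 × 0.68 = 0.30654
  survey request: 0.77 × 0.60 × 0.92 = 0.42504
Bayes factor = 0.30654 / 0.42504 ≈ 0.721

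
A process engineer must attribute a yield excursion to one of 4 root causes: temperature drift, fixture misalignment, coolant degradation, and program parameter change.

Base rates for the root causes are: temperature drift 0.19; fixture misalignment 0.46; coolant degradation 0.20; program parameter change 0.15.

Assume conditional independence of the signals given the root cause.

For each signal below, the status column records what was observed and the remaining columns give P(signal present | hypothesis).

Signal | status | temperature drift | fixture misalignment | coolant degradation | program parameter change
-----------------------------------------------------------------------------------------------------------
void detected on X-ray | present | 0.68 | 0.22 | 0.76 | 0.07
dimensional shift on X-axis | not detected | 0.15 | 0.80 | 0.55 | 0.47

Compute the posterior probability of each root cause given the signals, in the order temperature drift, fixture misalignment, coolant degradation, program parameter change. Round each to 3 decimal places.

By Bayes' rule with conditional independence, the unnormalized weight for each hypothesis is prior × ∏ likelihoods (using 1 − P(present | H) for each absent signal):
  temperature drift: 0.19 × 0.68 × (1 − 0.15) = 0.10982
  fixture misalignment: 0.46 × 0.22 × (1 − 0.80) = 0.02024
  coolant degradation: 0.20 × 0.76 × (1 − 0.55) = 0.0684
  program parameter change: 0.15 × 0.07 × (1 − 0.47) = 0.005565
Normalizing constant Z = 0.10982 + 0.02024 + 0.0684 + 0.005565 = 0.20403.
P(temperature drift | evidence) = 0.10982 / 0.20403 ≈ 0.538
P(fixture misalignment | evidence) = 0.02024 / 0.20403 ≈ 0.099
P(coolant degradation | evidence) = 0.0684 / 0.20403 ≈ 0.335
P(program parameter change | evidence) = 0.005565 / 0.20403 ≈ 0.027

0.538, 0.099, 0.335, 0.027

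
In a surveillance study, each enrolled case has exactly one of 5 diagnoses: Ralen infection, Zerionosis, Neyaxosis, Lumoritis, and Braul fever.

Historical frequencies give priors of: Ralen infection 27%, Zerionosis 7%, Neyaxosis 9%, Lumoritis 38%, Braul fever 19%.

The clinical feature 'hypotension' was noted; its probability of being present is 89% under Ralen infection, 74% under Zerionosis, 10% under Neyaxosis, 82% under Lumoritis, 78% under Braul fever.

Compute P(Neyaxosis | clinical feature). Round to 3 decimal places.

0.012

By Bayes' rule, the unnormalized weight for each hypothesis is prior × likelihood:
  Ralen infection: 0.27 × 0.89 = 0.2403
  Zerionosis: 0.07 × 0.74 = 0.0518
  Neyaxosis: 0.09 × 0.10 = 0.009
  Lumoritis: 0.38 × 0.82 = 0.3116
  Braul fever: 0.19 × 0.78 = 0.1482
The unnormalized weights sum to 0.7609.
P(Neyaxosis | evidence) = 0.009 / 0.7609 ≈ 0.012.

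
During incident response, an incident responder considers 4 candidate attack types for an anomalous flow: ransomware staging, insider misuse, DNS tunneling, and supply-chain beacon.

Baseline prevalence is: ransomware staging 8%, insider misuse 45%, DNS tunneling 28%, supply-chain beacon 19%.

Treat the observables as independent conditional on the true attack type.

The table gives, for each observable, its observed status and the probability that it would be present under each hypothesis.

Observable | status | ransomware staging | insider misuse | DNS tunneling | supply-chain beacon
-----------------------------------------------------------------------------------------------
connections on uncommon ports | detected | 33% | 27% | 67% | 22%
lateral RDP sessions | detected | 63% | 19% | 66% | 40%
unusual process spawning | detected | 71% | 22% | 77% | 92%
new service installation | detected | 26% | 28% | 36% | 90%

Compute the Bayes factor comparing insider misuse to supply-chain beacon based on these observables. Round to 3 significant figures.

The Bayes factor is the ratio of the joint likelihoods of the observable pattern under the two hypotheses.
  insider misuse: 0.27 × 0.19 × 0.22 × 0.28 = 0.0031601
  supply-chain beacon: 0.22 × 0.40 × 0.92 × 0.90 = 0.072864
Bayes factor = 0.0031601 / 0.072864 ≈ 0.0434

0.0434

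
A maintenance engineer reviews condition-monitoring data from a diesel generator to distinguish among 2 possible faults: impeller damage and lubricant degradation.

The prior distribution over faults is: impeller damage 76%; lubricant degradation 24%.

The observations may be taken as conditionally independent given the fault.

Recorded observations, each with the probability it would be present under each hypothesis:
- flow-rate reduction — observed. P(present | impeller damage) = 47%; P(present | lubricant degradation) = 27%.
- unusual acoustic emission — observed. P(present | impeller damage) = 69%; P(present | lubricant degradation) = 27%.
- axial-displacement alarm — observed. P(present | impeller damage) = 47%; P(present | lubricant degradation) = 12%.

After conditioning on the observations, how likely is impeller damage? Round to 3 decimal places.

For each hypothesis, the unnormalized posterior weight is prior × product of the observation likelihoods:
  impeller damage: 0.76 × 0.47 × 0.69 × 0.47 = 0.11584
  lubricant degradation: 0.24 × 0.27 × 0.27 × 0.12 = 0.0020995
Marginal likelihood of the evidence = 0.11794.
P(impeller damage | evidence) = 0.11584 / 0.11794 ≈ 0.982.

0.982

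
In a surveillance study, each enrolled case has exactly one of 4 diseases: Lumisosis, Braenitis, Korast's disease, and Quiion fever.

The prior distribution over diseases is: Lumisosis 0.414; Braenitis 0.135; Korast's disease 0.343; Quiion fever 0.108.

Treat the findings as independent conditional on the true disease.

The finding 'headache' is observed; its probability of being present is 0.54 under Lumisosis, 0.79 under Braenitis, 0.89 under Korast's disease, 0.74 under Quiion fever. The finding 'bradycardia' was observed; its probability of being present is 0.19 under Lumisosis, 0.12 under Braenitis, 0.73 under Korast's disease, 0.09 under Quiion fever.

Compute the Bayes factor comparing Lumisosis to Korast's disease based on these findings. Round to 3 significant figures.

Joint likelihood of the evidence pattern under each hypothesis:
  Lumisosis: 0.54 × 0.19 = 0.1026
  Korast's disease: 0.89 × 0.73 = 0.6497
Bayes factor = 0.1026 / 0.6497 ≈ 0.158

0.158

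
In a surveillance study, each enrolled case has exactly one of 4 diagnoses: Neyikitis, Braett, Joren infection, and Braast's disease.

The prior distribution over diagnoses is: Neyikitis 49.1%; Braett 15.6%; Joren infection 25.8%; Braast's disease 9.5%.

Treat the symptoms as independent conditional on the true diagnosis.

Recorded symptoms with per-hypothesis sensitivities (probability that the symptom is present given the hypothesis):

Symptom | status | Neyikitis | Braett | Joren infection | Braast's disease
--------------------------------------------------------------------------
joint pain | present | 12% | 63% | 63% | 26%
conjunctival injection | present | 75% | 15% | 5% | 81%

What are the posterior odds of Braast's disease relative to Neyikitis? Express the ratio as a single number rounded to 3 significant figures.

The normalizing constant cancels in an odds ratio, so compute prior × likelihood for the two hypotheses only:
  Braast's disease: 0.095 × 0.26 × 0.81 = 0.020007
  Neyikitis: 0.491 × 0.12 × 0.75 = 0.04419
Odds(Braast's disease : Neyikitis) = 0.020007 / 0.04419 ≈ 0.453.

0.453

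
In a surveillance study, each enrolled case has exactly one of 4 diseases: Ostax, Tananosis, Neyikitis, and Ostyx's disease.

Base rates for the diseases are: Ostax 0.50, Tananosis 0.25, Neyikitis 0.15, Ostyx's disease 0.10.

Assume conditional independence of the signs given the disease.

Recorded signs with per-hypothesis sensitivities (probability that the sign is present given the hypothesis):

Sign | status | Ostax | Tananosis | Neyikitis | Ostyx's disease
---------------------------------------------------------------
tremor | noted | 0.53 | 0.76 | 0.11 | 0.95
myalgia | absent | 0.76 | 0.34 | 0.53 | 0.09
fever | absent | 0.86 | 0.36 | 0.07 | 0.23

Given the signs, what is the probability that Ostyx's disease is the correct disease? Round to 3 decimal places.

0.409

For each hypothesis, the unnormalized posterior weight is prior × product of the sign likelihoods (using 1 − P(present | H) for each absent sign):
  Ostax: 0.50 × 0.53 × (1 − 0.76) × (1 − 0.86) = 0.008904
  Tananosis: 0.25 × 0.76 × (1 − 0.34) × (1 − 0.36) = 0.080256
  Neyikitis: 0.15 × 0.11 × (1 − 0.53) × (1 − 0.07) = 0.0072121
  Ostyx's disease: 0.10 × 0.95 × (1 − 0.09) × (1 − 0.23) = 0.066567
Marginal likelihood of the evidence = 0.16294.
P(Ostyx's disease | evidence) = 0.066567 / 0.16294 ≈ 0.409.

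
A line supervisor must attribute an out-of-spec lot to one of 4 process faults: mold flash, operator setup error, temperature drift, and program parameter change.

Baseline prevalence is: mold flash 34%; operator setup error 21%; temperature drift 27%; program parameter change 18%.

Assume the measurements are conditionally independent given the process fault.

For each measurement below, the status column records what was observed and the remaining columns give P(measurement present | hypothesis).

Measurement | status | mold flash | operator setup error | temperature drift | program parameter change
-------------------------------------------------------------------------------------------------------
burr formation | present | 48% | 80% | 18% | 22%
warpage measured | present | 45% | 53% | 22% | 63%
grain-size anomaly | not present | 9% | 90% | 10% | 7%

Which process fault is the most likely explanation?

For each hypothesis, the unnormalized posterior weight is prior × product of the measurement likelihoods (using 1 − P(present | H) for each absent measurement):
  mold flash: 0.34 × 0.48 × 0.45 × (1 − 0.09) = 0.06683
  operator setup error: 0.21 × 0.80 × 0.53 × (1 − 0.90) = 0.008904
  temperature drift: 0.27 × 0.18 × 0.22 × (1 − 0.10) = 0.0096228
  program parameter change: 0.18 × 0.22 × 0.63 × (1 − 0.07) = 0.023202
Normalizing constant Z = 0.06683 + 0.008904 + 0.0096228 + 0.023202 = 0.10856.
P(mold flash | evidence) ≈ 0.06683 / 0.10856 ≈ 0.616
P(operator setup error | evidence) ≈ 0.008904 / 0.10856 ≈ 0.082
P(temperature drift | evidence) ≈ 0.0096228 / 0.10856 ≈ 0.089
P(program parameter change | evidence) ≈ 0.023202 / 0.10856 ≈ 0.214
The largest is 0.616, so mold flash is most probable.

mold flash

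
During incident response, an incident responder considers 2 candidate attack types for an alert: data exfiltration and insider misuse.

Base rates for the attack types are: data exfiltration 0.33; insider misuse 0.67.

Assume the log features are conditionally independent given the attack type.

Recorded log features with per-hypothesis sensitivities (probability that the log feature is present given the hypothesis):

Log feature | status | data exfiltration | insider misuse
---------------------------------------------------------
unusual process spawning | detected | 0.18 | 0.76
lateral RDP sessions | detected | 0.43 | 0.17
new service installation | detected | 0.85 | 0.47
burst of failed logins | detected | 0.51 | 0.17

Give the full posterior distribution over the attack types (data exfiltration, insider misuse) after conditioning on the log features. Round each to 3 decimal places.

0.616, 0.384

By Bayes' rule with conditional independence, the unnormalized weight for each hypothesis is prior × ∏ likelihoods:
  data exfiltration: 0.33 × 0.18 × 0.43 × 0.85 × 0.51 = 0.011072
  insider misuse: 0.67 × 0.76 × 0.17 × 0.47 × 0.17 = 0.0069165
The unnormalized weights sum to 0.017989.
P(data exfiltration | evidence) = 0.011072 / 0.017989 ≈ 0.616
P(insider misuse | evidence) = 0.0069165 / 0.017989 ≈ 0.384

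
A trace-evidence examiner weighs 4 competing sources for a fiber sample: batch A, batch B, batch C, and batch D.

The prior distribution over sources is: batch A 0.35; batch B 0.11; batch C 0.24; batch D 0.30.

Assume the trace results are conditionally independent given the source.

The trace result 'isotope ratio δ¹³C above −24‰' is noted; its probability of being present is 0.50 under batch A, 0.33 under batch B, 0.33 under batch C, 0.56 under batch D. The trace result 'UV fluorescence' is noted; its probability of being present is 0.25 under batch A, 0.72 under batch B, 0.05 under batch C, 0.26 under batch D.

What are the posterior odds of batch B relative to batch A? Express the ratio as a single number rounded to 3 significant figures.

Posterior odds equal prior odds times the likelihood ratio; only the two competing hypotheses matter.
  batch B: 0.11 × 0.33 × 0.72 = 0.026136
  batch A: 0.35 × 0.50 × 0.25 = 0.04375
Odds(batch B : batch A) = 0.026136 / 0.04375 ≈ 0.597.

0.597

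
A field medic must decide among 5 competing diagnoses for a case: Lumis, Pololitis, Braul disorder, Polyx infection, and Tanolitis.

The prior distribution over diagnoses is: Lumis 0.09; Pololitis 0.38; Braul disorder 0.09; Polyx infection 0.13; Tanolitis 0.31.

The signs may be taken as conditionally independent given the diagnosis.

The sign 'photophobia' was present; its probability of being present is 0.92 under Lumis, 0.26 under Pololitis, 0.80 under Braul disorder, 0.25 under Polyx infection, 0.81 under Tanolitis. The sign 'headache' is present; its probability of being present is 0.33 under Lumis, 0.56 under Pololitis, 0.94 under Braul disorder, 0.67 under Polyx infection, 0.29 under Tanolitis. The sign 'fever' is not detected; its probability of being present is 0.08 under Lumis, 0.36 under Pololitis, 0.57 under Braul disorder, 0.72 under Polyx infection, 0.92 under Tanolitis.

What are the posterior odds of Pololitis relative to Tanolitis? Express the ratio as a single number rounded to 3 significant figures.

Posterior odds equal prior odds times the likelihood ratio; only the two competing hypotheses matter (using 1 − P(present | H) for each absent sign).
  Pololitis: 0.38 × 0.26 × 0.56 × (1 − 0.36) = 0.03541
  Tanolitis: 0.31 × 0.81 × 0.29 × (1 − 0.92) = 0.0058255
Odds(Pololitis : Tanolitis) = 0.03541 / 0.0058255 ≈ 6.08.

6.08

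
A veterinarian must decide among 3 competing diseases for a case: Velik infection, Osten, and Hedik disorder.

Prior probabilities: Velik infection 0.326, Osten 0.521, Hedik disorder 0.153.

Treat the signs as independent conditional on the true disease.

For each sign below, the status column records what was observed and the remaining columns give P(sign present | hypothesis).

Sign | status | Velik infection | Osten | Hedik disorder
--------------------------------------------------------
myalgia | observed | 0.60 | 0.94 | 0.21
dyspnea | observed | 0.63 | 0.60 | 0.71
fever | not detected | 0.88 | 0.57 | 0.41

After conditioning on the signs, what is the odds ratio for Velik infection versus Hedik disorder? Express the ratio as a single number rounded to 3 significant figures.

1.10

The normalizing constant cancels in an odds ratio, so compute prior × likelihood for the two hypotheses only (using 1 − P(present | H) for each absent sign):
  Velik infection: 0.326 × 0.60 × 0.63 × (1 − 0.88) = 0.014787
  Hedik disorder: 0.153 × 0.21 × 0.71 × (1 − 0.41) = 0.013459
Posterior odds = 0.014787 / 0.013459 ≈ 1.10.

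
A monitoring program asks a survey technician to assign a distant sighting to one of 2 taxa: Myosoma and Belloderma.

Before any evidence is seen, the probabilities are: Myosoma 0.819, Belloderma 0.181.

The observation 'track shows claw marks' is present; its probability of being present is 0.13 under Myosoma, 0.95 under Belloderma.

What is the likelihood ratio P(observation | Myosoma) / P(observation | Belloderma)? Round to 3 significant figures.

The Bayes factor is the ratio of the two likelihoods.
  Myosoma: 0.13
  Belloderma: 0.95
Bayes factor = 0.13 / 0.95 ≈ 0.137

0.137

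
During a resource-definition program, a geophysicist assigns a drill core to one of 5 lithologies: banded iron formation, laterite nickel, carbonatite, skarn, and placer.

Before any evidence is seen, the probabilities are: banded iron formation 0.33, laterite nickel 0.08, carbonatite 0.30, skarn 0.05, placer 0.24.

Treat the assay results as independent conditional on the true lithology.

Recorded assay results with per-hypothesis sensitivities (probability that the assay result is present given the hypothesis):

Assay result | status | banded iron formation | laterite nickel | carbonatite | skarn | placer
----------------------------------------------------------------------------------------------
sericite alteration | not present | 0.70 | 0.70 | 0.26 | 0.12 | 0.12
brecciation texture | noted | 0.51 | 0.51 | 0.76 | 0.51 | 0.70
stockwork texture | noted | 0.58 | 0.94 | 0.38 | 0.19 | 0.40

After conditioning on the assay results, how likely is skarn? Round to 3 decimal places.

By Bayes' rule with conditional independence, the unnormalized weight for each hypothesis is prior × ∏ likelihoods (using 1 − P(present | H) for each absent assay result):
  banded iron formation: 0.33 × (1 − 0.70) × 0.51 × 0.58 = 0.029284
  laterite nickel: 0.08 × (1 − 0.70) × 0.51 × 0.94 = 0.011506
  carbonatite: 0.30 × (1 − 0.26) × 0.76 × 0.38 = 0.064114
  skarn: 0.05 × (1 − 0.12) × 0.51 × 0.19 = 0.0042636
  placer: 0.24 × (1 − 0.12) × 0.70 × 0.40 = 0.059136
Normalizing constant Z = 0.029284 + 0.011506 + 0.064114 + 0.0042636 + 0.059136 = 0.1683.
P(skarn | evidence) = 0.0042636 / 0.1683 ≈ 0.025.

0.025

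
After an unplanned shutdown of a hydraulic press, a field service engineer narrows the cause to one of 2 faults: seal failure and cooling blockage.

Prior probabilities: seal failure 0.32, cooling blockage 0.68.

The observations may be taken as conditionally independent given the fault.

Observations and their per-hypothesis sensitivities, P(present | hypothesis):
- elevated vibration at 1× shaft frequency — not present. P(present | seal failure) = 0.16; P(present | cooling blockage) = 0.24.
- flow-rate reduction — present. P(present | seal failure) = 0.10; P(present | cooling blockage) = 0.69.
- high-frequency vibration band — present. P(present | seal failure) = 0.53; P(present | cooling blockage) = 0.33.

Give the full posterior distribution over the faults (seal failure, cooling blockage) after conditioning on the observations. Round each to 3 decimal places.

0.108, 0.892

By Bayes' rule with conditional independence, the unnormalized weight for each hypothesis is prior × ∏ likelihoods (using 1 − P(present | H) for each absent observation):
  seal failure: 0.32 × (1 − 0.16) × 0.10 × 0.53 = 0.014246
  cooling blockage: 0.68 × (1 − 0.24) × 0.69 × 0.33 = 0.11768
Normalizing constant Z = 0.014246 + 0.11768 = 0.13192.
P(seal failure | evidence) = 0.014246 / 0.13192 ≈ 0.108
P(cooling blockage | evidence) = 0.11768 / 0.13192 ≈ 0.892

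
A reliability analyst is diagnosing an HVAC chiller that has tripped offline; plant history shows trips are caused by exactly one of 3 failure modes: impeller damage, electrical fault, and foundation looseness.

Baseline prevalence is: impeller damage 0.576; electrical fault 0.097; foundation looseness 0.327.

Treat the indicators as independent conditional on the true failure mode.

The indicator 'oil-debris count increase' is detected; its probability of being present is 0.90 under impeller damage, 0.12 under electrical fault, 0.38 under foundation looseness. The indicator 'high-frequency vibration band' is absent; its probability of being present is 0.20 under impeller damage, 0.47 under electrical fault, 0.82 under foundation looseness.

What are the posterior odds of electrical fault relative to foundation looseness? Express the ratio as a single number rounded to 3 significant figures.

Unnormalized posterior weight (prior times the indicator likelihoods) for each of the two hypotheses (using 1 − P(present | H) for each absent indicator):
  electrical fault: 0.097 × 0.12 × (1 − 0.47) = 0.0061692
  foundation looseness: 0.327 × 0.38 × (1 − 0.82) = 0.022367
Odds(electrical fault : foundation looseness) = 0.0061692 / 0.022367 ≈ 0.276.

0.276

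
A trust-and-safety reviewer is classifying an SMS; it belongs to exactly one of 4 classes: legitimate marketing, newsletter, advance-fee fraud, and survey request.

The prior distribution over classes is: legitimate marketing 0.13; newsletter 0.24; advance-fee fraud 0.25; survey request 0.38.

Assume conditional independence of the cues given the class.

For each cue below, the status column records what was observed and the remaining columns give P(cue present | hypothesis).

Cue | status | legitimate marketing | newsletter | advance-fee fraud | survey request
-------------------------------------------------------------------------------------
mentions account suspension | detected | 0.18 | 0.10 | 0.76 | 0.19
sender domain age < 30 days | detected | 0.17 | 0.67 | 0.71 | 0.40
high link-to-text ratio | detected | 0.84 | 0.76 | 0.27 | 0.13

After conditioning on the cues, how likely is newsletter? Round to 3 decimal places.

0.219

For each hypothesis, the unnormalized posterior weight is prior × product of the cue likelihoods:
  legitimate marketing: 0.13 × 0.18 × 0.17 × 0.84 = 0.0033415
  newsletter: 0.24 × 0.10 × 0.67 × 0.76 = 0.012221
  advance-fee fraud: 0.25 × 0.76 × 0.71 × 0.27 = 0.036423
  survey request: 0.38 × 0.19 × 0.40 × 0.13 = 0.0037544
The unnormalized weights sum to 0.05574.
P(newsletter | evidence) = 0.012221 / 0.05574 ≈ 0.219.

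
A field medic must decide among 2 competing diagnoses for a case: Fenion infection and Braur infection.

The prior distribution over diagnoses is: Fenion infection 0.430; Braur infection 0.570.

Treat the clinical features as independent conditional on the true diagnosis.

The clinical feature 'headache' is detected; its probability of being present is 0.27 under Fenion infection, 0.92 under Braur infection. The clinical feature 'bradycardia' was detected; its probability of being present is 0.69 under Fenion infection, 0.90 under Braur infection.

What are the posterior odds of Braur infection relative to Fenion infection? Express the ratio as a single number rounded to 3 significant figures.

The normalizing constant cancels in an odds ratio, so compute prior × likelihood for the two hypotheses only:
  Braur infection: 0.570 × 0.92 × 0.90 = 0.47196
  Fenion infection: 0.430 × 0.27 × 0.69 = 0.080109
Odds(Braur infection : Fenion infection) = 0.47196 / 0.080109 ≈ 5.89.

5.89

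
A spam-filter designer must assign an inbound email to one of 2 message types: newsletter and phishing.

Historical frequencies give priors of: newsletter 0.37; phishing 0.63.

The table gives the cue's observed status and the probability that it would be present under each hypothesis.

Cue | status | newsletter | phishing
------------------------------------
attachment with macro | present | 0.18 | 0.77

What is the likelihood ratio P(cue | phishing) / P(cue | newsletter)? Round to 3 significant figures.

Likelihood of this cue under each hypothesis:
  phishing: 0.77
  newsletter: 0.18
Bayes factor = 0.77 / 0.18 ≈ 4.28

4.28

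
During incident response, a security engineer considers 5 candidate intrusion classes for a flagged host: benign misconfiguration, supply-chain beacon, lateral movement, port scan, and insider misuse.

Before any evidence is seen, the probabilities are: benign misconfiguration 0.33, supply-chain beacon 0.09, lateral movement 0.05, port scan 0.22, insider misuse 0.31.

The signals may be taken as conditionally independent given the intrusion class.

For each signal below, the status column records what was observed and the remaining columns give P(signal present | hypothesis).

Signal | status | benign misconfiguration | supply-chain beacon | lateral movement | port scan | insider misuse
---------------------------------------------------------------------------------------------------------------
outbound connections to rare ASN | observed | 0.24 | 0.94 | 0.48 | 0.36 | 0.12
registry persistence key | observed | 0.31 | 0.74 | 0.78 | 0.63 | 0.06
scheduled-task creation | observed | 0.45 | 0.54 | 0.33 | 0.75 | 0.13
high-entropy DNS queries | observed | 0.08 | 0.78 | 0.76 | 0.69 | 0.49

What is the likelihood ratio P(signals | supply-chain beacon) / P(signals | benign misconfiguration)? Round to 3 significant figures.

109

Joint likelihood of the signal pattern under each hypothesis:
  supply-chain beacon: 0.94 × 0.74 × 0.54 × 0.78 = 0.29299
  benign misconfiguration: 0.24 × 0.31 × 0.45 × 0.08 = 0.0026784
Bayes factor = 0.29299 / 0.0026784 ≈ 109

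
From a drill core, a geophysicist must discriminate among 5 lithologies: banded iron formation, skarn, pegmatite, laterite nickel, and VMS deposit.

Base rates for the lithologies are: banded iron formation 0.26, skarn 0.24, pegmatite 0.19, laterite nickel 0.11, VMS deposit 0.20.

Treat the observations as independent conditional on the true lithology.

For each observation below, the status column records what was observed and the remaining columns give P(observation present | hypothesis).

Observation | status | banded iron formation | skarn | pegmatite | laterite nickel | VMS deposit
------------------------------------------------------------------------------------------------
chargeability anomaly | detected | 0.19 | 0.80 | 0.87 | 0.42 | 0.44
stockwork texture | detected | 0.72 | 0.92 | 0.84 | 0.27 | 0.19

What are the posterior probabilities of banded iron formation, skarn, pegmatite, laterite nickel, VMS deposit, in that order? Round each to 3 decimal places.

0.094, 0.465, 0.365, 0.033, 0.044

For each hypothesis, the unnormalized posterior weight is prior × product of the observation likelihoods:
  banded iron formation: 0.26 × 0.19 × 0.72 = 0.035568
  skarn: 0.24 × 0.80 × 0.92 = 0.17664
  pegmatite: 0.19 × 0.87 × 0.84 = 0.13885
  laterite nickel: 0.11 × 0.42 × 0.27 = 0.012474
  VMS deposit: 0.20 × 0.44 × 0.19 = 0.01672
Normalizing constant Z = 0.035568 + 0.17664 + 0.13885 + 0.012474 + 0.01672 = 0.38025.
P(banded iron formation | evidence) = 0.035568 / 0.38025 ≈ 0.094
P(skarn | evidence) = 0.17664 / 0.38025 ≈ 0.465
P(pegmatite | evidence) = 0.13885 / 0.38025 ≈ 0.365
P(laterite nickel | evidence) = 0.012474 / 0.38025 ≈ 0.033
P(VMS deposit | evidence) = 0.01672 / 0.38025 ≈ 0.044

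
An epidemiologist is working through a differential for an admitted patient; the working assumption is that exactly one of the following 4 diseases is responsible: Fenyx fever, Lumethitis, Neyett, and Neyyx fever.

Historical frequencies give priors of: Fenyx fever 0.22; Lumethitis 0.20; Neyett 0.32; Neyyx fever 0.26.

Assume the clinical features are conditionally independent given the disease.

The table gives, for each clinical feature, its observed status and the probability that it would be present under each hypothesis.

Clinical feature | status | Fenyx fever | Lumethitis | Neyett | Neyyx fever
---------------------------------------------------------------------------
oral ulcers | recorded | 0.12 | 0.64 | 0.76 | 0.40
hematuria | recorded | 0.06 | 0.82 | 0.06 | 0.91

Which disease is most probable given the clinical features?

Lumethitis

Multiply each prior by the joint likelihood of the clinical feature pattern:
  Fenyx fever: 0.22 × 0.12 × 0.06 = 0.001584
  Lumethitis: 0.20 × 0.64 × 0.82 = 0.10496
  Neyett: 0.32 × 0.76 × 0.06 = 0.014592
  Neyyx fever: 0.26 × 0.40 × 0.91 = 0.09464
The unnormalized weights sum to 0.21578.
P(Fenyx fever | evidence) ≈ 0.001584 / 0.21578 ≈ 0.007
P(Lumethitis | evidence) ≈ 0.10496 / 0.21578 ≈ 0.486
P(Neyett | evidence) ≈ 0.014592 / 0.21578 ≈ 0.068
P(Neyyx fever | evidence) ≈ 0.09464 / 0.21578 ≈ 0.439
The largest is 0.486, so Lumethitis is most probable.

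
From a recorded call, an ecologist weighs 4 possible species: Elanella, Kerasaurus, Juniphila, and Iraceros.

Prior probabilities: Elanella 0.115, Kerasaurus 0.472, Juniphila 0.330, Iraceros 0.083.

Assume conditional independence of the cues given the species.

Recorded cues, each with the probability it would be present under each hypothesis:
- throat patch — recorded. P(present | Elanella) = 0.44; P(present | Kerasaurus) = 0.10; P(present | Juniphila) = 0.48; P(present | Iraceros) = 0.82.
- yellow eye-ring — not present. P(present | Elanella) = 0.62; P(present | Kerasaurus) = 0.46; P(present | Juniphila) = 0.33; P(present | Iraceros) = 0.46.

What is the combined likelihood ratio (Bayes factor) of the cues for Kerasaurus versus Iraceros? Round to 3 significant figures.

0.122

Take the product of per-cue likelihoods under each hypothesis (using 1 − P(present | H) for each absent cue), then divide.
  Kerasaurus: 0.10 × (1 − 0.46) = 0.054
  Iraceros: 0.82 × (1 − 0.46) = 0.4428
Bayes factor = 0.054 / 0.4428 ≈ 0.122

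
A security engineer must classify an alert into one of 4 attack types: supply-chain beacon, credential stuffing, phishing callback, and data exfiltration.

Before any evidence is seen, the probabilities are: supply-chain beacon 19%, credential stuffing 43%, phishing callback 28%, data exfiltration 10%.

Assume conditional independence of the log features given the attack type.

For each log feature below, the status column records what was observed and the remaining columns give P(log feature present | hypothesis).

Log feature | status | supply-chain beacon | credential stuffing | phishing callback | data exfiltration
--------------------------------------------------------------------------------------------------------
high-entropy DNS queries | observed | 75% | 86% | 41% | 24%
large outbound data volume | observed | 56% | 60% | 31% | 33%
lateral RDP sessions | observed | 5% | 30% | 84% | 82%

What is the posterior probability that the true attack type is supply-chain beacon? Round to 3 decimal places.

Multiply each prior by the joint likelihood of the log feature pattern:
  supply-chain beacon: 0.19 × 0.75 × 0.56 × 0.05 = 0.00399
  credential stuffing: 0.43 × 0.86 × 0.60 × 0.30 = 0.066564
  phishing callback: 0.28 × 0.41 × 0.31 × 0.84 = 0.029894
  data exfiltration: 0.10 × 0.24 × 0.33 × 0.82 = 0.0064944
Normalizing constant Z = 0.00399 + 0.066564 + 0.029894 + 0.0064944 = 0.10694.
P(supply-chain beacon | evidence) = 0.00399 / 0.10694 ≈ 0.037.

0.037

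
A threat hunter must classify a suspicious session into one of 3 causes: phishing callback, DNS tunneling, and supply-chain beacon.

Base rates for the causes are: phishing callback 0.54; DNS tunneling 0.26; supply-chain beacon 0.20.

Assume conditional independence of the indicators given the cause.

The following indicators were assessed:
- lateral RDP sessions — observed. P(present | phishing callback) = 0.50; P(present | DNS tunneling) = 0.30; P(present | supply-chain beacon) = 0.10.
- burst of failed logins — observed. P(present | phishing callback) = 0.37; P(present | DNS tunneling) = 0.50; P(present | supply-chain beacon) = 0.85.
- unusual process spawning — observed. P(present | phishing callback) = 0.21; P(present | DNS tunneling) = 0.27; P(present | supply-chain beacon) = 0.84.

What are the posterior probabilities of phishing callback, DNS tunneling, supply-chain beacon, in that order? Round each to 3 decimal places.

0.458, 0.230, 0.312

Multiply each prior by the joint likelihood of the indicator pattern:
  phishing callback: 0.54 × 0.50 × 0.37 × 0.21 = 0.020979
  DNS tunneling: 0.26 × 0.30 × 0.50 × 0.27 = 0.01053
  supply-chain beacon: 0.20 × 0.10 × 0.85 × 0.84 = 0.01428
Marginal likelihood of the evidence = 0.045789.
P(phishing callback | evidence) = 0.020979 / 0.045789 ≈ 0.458
P(DNS tunneling | evidence) = 0.01053 / 0.045789 ≈ 0.230
P(supply-chain beacon | evidence) = 0.01428 / 0.045789 ≈ 0.312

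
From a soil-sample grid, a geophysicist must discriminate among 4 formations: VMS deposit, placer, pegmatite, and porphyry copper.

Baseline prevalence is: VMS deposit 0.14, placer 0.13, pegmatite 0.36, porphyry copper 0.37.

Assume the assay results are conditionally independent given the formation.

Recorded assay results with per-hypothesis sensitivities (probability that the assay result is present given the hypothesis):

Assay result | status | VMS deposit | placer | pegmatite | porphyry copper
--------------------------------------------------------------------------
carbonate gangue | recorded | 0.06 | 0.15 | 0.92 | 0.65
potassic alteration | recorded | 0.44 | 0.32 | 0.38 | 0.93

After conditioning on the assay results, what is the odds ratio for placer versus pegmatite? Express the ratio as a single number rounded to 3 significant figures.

0.0496

Unnormalized posterior weight (prior times the assay result likelihoods) for each of the two hypotheses:
  placer: 0.13 × 0.15 × 0.32 = 0.00624
  pegmatite: 0.36 × 0.92 × 0.38 = 0.12586
Posterior odds = 0.00624 / 0.12586 ≈ 0.0496.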